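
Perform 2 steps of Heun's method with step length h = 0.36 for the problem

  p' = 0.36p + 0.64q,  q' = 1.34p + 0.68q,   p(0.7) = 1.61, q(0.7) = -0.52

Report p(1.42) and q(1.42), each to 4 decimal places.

Heun on (p,q): k1 = f(t_n, state_n); k2 = f(t_n + h, state_n + h·k1); state_{n+1} = state_n + (h/2)·(k1 + k2).
0.700000: (1.610000, -0.520000)
  k1 = (0.246800, 1.803800)
  predictor → (1.698848, 0.129368)
  k2 = (0.694381, 2.364427)
  → (1.779413, 0.230281)
1.060000: (1.779413, 0.230281)
  k1 = (0.787968, 2.541004)
  predictor → (2.063081, 1.145042)
  k2 = (1.475536, 3.543157)
  → (2.186843, 1.325430)
(p(1.42), q(1.42)) ≈ (2.1868, 1.3254)

2.1868, 1.3254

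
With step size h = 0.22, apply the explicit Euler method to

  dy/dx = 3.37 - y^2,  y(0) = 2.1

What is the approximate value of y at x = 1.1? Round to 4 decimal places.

Euler: y_{n+1} = y_n + h·f(x_n, y_n).
x=0.000000, y=2.100000: f=-1.040000 → y ← 2.100000 + 0.22·(-1.040000) = 1.871200
x=0.220000, y=1.871200: f=-0.131389 → y ← 1.871200 + 0.22·(-0.131389) = 1.842294
x=0.440000, y=1.842294: f=-0.024048 → y ← 1.842294 + 0.22·(-0.024048) = 1.837004
x=0.660000, y=1.837004: f=-0.004583 → y ← 1.837004 + 0.22·(-0.004583) = 1.835996
x=0.880000, y=1.835996: f=-0.000880 → y ← 1.835996 + 0.22·(-0.000880) = 1.835802
y(1.1) ≈ 1.8358

1.8358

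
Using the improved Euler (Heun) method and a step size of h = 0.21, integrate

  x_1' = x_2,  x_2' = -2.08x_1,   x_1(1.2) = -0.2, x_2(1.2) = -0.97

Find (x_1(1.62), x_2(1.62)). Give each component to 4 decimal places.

-0.5524, -0.6274

Heun on (x_1,x_2): k1 = f(t_n, state_n); k2 = f(t_n + h, state_n + h·k1); state_{n+1} = state_n + (h/2)·(k1 + k2).
1.200000: (-0.200000, -0.970000)
  k1 = (-0.970000, 0.416000)
  predictor → (-0.403700, -0.882640)
  k2 = (-0.882640, 0.839696)
  → (-0.394527, -0.838152)
1.410000: (-0.394527, -0.838152)
  k1 = (-0.838152, 0.820617)
  predictor → (-0.570539, -0.665822)
  k2 = (-0.665822, 1.186721)
  → (-0.552445, -0.627381)
(x_1(1.62), x_2(1.62)) ≈ (-0.5524, -0.6274)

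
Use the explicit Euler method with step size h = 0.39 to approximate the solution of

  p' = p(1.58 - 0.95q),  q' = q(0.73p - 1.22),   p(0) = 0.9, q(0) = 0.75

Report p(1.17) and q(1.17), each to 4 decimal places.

2.4071, 0.5096

Euler on (p,q): p_{n+1} = p_n + h·p', q_{n+1} = q_n + h·q'.
0.000000: (0.900000, 0.750000); f=(0.780750, -0.422250) → (1.204493, 0.585322)
0.390000: (1.204493, 0.585322); f=(1.233332, -0.199431) → (1.685492, 0.507544)
0.780000: (1.685492, 0.507544); f=(1.850389, 0.005283) → (2.407144, 0.509605)
(p(1.17), q(1.17)) ≈ (2.4071, 0.5096)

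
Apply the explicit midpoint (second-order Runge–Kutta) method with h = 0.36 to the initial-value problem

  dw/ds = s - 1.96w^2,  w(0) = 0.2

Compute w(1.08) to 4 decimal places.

0.5543

Midpoint: k1 = f(s_n, w_n); k2 = f(s_n + h/2, w_n + (h/2)·k1); w_{n+1} = w_n + h·k2.
s=0.000000, w=0.200000:
  k1 = f(0.000000, 0.200000) = -0.078400
  k2 = f(0.180000, 0.185888) = 0.112273
  w ← 0.200000 + 0.36·0.112273 = 0.240418
s=0.360000, w=0.240418:
  k1 = f(0.360000, 0.240418) = 0.246710
  k2 = f(0.540000, 0.284826) = 0.380993
  w ← 0.240418 + 0.36·0.380993 = 0.377576
s=0.720000, w=0.377576:
  k1 = f(0.720000, 0.377576) = 0.440575
  k2 = f(0.900000, 0.456880) = 0.490872
  w ← 0.377576 + 0.36·0.490872 = 0.554290
w(1.08) ≈ 0.5543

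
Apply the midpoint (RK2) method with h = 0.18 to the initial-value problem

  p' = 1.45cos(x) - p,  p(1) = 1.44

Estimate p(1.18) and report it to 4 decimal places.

Midpoint: k1 = f(x_n, p_n); k2 = f(x_n + h/2, p_n + (h/2)·k1); p_{n+1} = p_n + h·k2.
x=1.000000, p=1.440000:
  k1 = f(1.000000, 1.440000) = -0.656562
  k2 = f(1.090000, 1.380909) = -0.710306
  p ← 1.440000 + 0.18·(-0.710306) = 1.312145
p(1.18) ≈ 1.3121

1.3121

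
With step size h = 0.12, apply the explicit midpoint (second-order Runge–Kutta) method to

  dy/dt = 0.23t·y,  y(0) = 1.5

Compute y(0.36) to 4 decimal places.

Midpoint: k1 = f(t_n, y_n); k2 = f(t_n + h/2, y_n + (h/2)·k1); y_{n+1} = y_n + h·k2.
t=0.000000, y=1.500000:
  k1 = f(0.000000, 1.500000) = 0.000000
  k2 = f(0.060000, 1.500000) = 0.020700
  y ← 1.500000 + 0.12·0.020700 = 1.502484
t=0.120000, y=1.502484:
  k1 = f(0.120000, 1.502484) = 0.041469
  k2 = f(0.180000, 1.504972) = 0.062306
  y ← 1.502484 + 0.12·0.062306 = 1.509961
t=0.240000, y=1.509961:
  k1 = f(0.240000, 1.509961) = 0.083350
  k2 = f(0.300000, 1.514962) = 0.104532
  y ← 1.509961 + 0.12·0.104532 = 1.522505
y(0.36) ≈ 1.5225

1.5225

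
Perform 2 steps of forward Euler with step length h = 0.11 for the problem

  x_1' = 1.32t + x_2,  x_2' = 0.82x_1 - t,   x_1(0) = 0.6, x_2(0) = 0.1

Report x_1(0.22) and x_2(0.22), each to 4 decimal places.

0.6439, 0.1971

Euler on (x_1,x_2): x_1_{n+1} = x_1_n + h·x_1', x_2_{n+1} = x_2_n + h·x_2'.
0.000000: (0.600000, 0.100000); f=(0.100000, 0.492000) → (0.611000, 0.154120)
0.110000: (0.611000, 0.154120); f=(0.299320, 0.391020) → (0.643925, 0.197132)
(x_1(0.22), x_2(0.22)) ≈ (0.6439, 0.1971)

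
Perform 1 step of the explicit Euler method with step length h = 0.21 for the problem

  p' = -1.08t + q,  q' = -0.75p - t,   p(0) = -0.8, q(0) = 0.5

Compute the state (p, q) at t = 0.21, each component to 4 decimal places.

-0.6950, 0.6260

Euler on (p,q): p_{n+1} = p_n + h·p', q_{n+1} = q_n + h·q'.
0.000000: (-0.800000, 0.500000); f=(0.500000, 0.600000) → (-0.695000, 0.626000)
(p(0.21), q(0.21)) ≈ (-0.6950, 0.6260)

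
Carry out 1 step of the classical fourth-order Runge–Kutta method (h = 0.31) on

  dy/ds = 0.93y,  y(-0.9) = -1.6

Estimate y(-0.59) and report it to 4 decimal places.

-2.1346

RK4: k1 = f(s_n, y_n); k2 = f(s_n + h/2, y_n + (h/2)·k1); k3 = f(s_n + h/2, y_n + (h/2)·k2); k4 = f(s_n + h, y_n + h·k3); y_{n+1} = y_n + (h/6)·(k1 + 2k2 + 2k3 + k4).
s=-0.900000, y=-1.600000:
  k1 = f(-0.900000, -1.600000) = -1.488000
  k2 = f(-0.745000, -1.830640) = -1.702495
  k3 = f(-0.745000, -1.863887) = -1.733415
  k4 = f(-0.590000, -2.137359) = -1.987743
  y ← -1.600000 + (0.31/6)·(k1 + 2k2 + 2k3 + k4) = -2.134624
y(-0.59) ≈ -2.1346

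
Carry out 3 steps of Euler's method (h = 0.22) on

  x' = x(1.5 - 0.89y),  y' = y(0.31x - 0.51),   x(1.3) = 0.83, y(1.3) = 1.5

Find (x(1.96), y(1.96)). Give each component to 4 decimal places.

0.9665, 1.2731

Euler on (x,y): x_{n+1} = x_n + h·x', y_{n+1} = y_n + h·y'.
1.300000: (0.830000, 1.500000); f=(0.136950, -0.379050) → (0.860129, 1.416609)
1.520000: (0.860129, 1.416609); f=(0.205758, -0.344746) → (0.905396, 1.340765)
1.740000: (0.905396, 1.340765); f=(0.277702, -0.307474) → (0.966490, 1.273121)
(x(1.96), y(1.96)) ≈ (0.9665, 1.2731)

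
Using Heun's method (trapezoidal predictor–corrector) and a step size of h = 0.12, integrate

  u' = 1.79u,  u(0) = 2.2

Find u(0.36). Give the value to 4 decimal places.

4.1730

Heun: k1 = f(t_n, u_n); k2 = f(t_n + h, u_n + h·k1); u_{n+1} = u_n + (h/2)·(k1 + k2).
t=0.000000, u=2.200000:
  k1 = f(0.000000, 2.200000) = 3.938000
  k2 = f(0.120000, 2.672560) = 4.783882
  u ← 2.200000 + (0.12/2)·(3.938000 + 4.783882) = 2.723313
t=0.120000, u=2.723313:
  k1 = f(0.120000, 2.723313) = 4.874730
  k2 = f(0.240000, 3.308281) = 5.921822
  u ← 2.723313 + (0.12/2)·(4.874730 + 5.921822) = 3.371106
t=0.240000, u=3.371106:
  k1 = f(0.240000, 3.371106) = 6.034280
  k2 = f(0.360000, 4.095220) = 7.330443
  u ← 3.371106 + (0.12/2)·(6.034280 + 7.330443) = 4.172989
u(0.36) ≈ 4.1730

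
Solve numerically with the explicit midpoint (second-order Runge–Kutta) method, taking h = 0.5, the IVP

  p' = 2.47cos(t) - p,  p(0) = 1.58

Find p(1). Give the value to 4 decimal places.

1.8048

Midpoint: k1 = f(t_n, p_n); k2 = f(t_n + h/2, p_n + (h/2)·k1); p_{n+1} = p_n + h·k2.
t=0.000000, p=1.580000:
  k1 = f(0.000000, 1.580000) = 0.890000
  k2 = f(0.250000, 1.802500) = 0.590714
  p ← 1.580000 + 0.5·0.590714 = 1.875357
t=0.500000, p=1.875357:
  k1 = f(0.500000, 1.875357) = 0.292272
  k2 = f(0.750000, 1.948425) = -0.141153
  p ← 1.875357 + 0.5·(-0.141153) = 1.804780
p(1) ≈ 1.8048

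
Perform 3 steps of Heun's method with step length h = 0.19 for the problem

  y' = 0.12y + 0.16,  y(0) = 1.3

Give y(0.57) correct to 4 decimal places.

Heun: k1 = f(x_n, y_n); k2 = f(x_n + h, y_n + h·k1); y_{n+1} = y_n + (h/2)·(k1 + k2).
x=0.000000, y=1.300000:
  k1 = f(0.000000, 1.300000) = 0.316000
  k2 = f(0.190000, 1.360040) = 0.323205
  y ← 1.300000 + (0.19/2)·(0.316000 + 0.323205) = 1.360724
x=0.190000, y=1.360724:
  k1 = f(0.190000, 1.360724) = 0.323287
  k2 = f(0.380000, 1.422149) = 0.330658
  y ← 1.360724 + (0.19/2)·(0.323287 + 0.330658) = 1.422849
x=0.380000, y=1.422849:
  k1 = f(0.380000, 1.422849) = 0.330742
  k2 = f(0.570000, 1.485690) = 0.338283
  y ← 1.422849 + (0.19/2)·(0.330742 + 0.338283) = 1.486407
y(0.57) ≈ 1.4864

1.4864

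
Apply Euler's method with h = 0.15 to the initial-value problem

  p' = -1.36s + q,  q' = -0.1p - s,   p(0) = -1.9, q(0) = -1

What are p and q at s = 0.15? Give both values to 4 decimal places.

-2.0500, -0.9715

Euler on (p,q): p_{n+1} = p_n + h·p', q_{n+1} = q_n + h·q'.
0.000000: (-1.900000, -1.000000); f=(-1.000000, 0.190000) → (-2.050000, -0.971500)
(p(0.15), q(0.15)) ≈ (-2.0500, -0.9715)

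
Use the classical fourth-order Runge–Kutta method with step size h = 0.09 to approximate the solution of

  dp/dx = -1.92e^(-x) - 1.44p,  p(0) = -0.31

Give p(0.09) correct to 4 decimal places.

-0.4272

RK4: k1 = f(x_n, p_n); k2 = f(x_n + h/2, p_n + (h/2)·k1); k3 = f(x_n + h/2, p_n + (h/2)·k2); k4 = f(x_n + h, p_n + h·k3); p_{n+1} = p_n + (h/6)·(k1 + 2k2 + 2k3 + k4).
x=0.000000, p=-0.310000:
  k1 = f(0.000000, -0.310000) = -1.473600
  k2 = f(0.045000, -0.376312) = -1.293626
  k3 = f(0.045000, -0.368213) = -1.305288
  k4 = f(0.090000, -0.427476) = -1.139183
  p ← -0.310000 + (0.09/6)·(k1 + 2k2 + 2k3 + k4) = -0.427159
p(0.09) ≈ -0.4272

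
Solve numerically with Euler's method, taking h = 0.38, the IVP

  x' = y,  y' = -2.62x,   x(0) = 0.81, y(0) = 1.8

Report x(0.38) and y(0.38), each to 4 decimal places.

Euler on (x,y): x_{n+1} = x_n + h·x', y_{n+1} = y_n + h·y'.
0.000000: (0.810000, 1.800000); f=(1.800000, -2.122200) → (1.494000, 0.993564)
(x(0.38), y(0.38)) ≈ (1.4940, 0.9936)

1.4940, 0.9936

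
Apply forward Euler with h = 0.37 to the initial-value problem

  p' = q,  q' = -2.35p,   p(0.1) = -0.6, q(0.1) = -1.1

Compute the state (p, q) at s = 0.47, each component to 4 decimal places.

Euler on (p,q): p_{n+1} = p_n + h·p', q_{n+1} = q_n + h·q'.
0.100000: (-0.600000, -1.100000); f=(-1.100000, 1.410000) → (-1.007000, -0.578300)
(p(0.47), q(0.47)) ≈ (-1.0070, -0.5783)

-1.0070, -0.5783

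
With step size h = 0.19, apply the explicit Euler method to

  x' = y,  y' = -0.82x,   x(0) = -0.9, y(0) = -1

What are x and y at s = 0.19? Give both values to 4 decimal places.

Euler on (x,y): x_{n+1} = x_n + h·x', y_{n+1} = y_n + h·y'.
0.000000: (-0.900000, -1.000000); f=(-1.000000, 0.738000) → (-1.090000, -0.859780)
(x(0.19), y(0.19)) ≈ (-1.0900, -0.8598)

-1.0900, -0.8598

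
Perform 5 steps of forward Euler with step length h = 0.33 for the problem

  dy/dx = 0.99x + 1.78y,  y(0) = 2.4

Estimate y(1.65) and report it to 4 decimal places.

26.1096

Euler: y_{n+1} = y_n + h·f(x_n, y_n).
x=0.000000, y=2.400000: f=4.272000 → y ← 2.400000 + 0.33·4.272000 = 3.809760
x=0.330000, y=3.809760: f=7.108073 → y ← 3.809760 + 0.33·7.108073 = 6.155424
x=0.660000, y=6.155424: f=11.610055 → y ← 6.155424 + 0.33·11.610055 = 9.986742
x=0.990000, y=9.986742: f=18.756501 → y ← 9.986742 + 0.33·18.756501 = 16.176387
x=1.320000, y=16.176387: f=30.100770 → y ← 16.176387 + 0.33·30.100770 = 26.109641
y(1.65) ≈ 26.1096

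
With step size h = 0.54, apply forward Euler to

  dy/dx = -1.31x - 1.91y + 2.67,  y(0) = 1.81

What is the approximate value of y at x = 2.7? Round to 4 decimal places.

-0.0948

Euler: y_{n+1} = y_n + h·f(x_n, y_n).
x=0.000000, y=1.810000: f=-0.787100 → y ← 1.810000 + 0.54·(-0.787100) = 1.384966
x=0.540000, y=1.384966: f=-0.682685 → y ← 1.384966 + 0.54·(-0.682685) = 1.016316
x=1.080000, y=1.016316: f=-0.685964 → y ← 1.016316 + 0.54·(-0.685964) = 0.645896
x=1.620000, y=0.645896: f=-0.685861 → y ← 0.645896 + 0.54·(-0.685861) = 0.275531
x=2.160000, y=0.275531: f=-0.685864 → y ← 0.275531 + 0.54·(-0.685864) = -0.094836
y(2.7) ≈ -0.0948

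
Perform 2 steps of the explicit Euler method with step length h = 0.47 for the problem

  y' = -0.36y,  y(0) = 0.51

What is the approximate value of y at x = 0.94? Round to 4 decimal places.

0.3520

Euler: y_{n+1} = y_n + h·f(x_n, y_n).
x=0.000000, y=0.510000: f=-0.183600 → y ← 0.510000 + 0.47·(-0.183600) = 0.423708
x=0.470000, y=0.423708: f=-0.152535 → y ← 0.423708 + 0.47·(-0.152535) = 0.352017
y(0.94) ≈ 0.3520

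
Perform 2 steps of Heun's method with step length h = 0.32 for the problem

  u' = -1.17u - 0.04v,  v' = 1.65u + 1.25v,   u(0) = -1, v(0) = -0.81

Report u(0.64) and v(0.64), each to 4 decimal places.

-0.4496, -2.9204

Heun on (u,v): k1 = f(s_n, state_n); k2 = f(s_n + h, state_n + h·k1); state_{n+1} = state_n + (h/2)·(k1 + k2).
0.000000: (-1.000000, -0.810000)
  k1 = (1.202400, -2.662500)
  predictor → (-0.615232, -1.662000)
  k2 = (0.786301, -3.092633)
  → (-0.681808, -1.730821)
0.320000: (-0.681808, -1.730821)
  k1 = (0.866948, -3.288509)
  predictor → (-0.404384, -2.783144)
  k2 = (0.584456, -4.146165)
  → (-0.449583, -2.920369)
(u(0.64), v(0.64)) ≈ (-0.4496, -2.9204)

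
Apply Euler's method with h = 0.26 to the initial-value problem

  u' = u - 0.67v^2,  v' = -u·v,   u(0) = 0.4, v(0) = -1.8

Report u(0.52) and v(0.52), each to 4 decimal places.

-0.5292, -1.6381

Euler on (u,v): u_{n+1} = u_n + h·u', v_{n+1} = v_n + h·v'.
0.000000: (0.400000, -1.800000); f=(-1.770800, 0.720000) → (-0.060408, -1.612800)
0.260000: (-0.060408, -1.612800); f=(-1.803161, -0.097426) → (-0.529230, -1.638131)
(u(0.52), v(0.52)) ≈ (-0.5292, -1.6381)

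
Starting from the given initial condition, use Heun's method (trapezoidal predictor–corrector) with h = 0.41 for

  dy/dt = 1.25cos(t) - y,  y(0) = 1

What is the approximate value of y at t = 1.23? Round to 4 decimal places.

Heun: k1 = f(t_n, y_n); k2 = f(t_n + h, y_n + h·k1); y_{n+1} = y_n + (h/2)·(k1 + k2).
t=0.000000, y=1.000000:
  k1 = f(0.000000, 1.000000) = 0.250000
  k2 = f(0.410000, 1.102500) = 0.043901
  y ← 1.000000 + (0.41/2)·(0.250000 + 0.043901) = 1.060250
t=0.410000, y=1.060250:
  k1 = f(0.410000, 1.060250) = 0.086151
  k2 = f(0.820000, 1.095572) = -0.242795
  y ← 1.060250 + (0.41/2)·(0.086151 + (-0.242795)) = 1.028138
t=0.820000, y=1.028138:
  k1 = f(0.820000, 1.028138) = -0.175361
  k2 = f(1.230000, 0.956240) = -0.538442
  y ← 1.028138 + (0.41/2)·(-0.175361 + (-0.538442)) = 0.881808
y(1.23) ≈ 0.8818

0.8818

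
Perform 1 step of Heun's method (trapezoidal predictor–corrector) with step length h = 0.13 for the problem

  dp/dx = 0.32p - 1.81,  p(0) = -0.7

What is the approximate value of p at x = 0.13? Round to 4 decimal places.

Heun: k1 = f(x_n, p_n); k2 = f(x_n + h, p_n + h·k1); p_{n+1} = p_n + (h/2)·(k1 + k2).
x=0.000000, p=-0.700000:
  k1 = f(0.000000, -0.700000) = -2.034000
  k2 = f(0.130000, -0.964420) = -2.118614
  p ← -0.700000 + (0.13/2)·(-2.034000 + (-2.118614)) = -0.969920
p(0.13) ≈ -0.9699

-0.9699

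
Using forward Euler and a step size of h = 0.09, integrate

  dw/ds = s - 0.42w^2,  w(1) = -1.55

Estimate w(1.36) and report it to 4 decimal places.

-1.5014

Euler: w_{n+1} = w_n + h·f(s_n, w_n).
s=1.000000, w=-1.550000: f=-0.009050 → w ← -1.550000 + 0.09·(-0.009050) = -1.550814
s=1.090000, w=-1.550814: f=0.079889 → w ← -1.550814 + 0.09·0.079889 = -1.543624
s=1.180000, w=-1.543624: f=0.179234 → w ← -1.543624 + 0.09·0.179234 = -1.527493
s=1.270000, w=-1.527493: f=0.290041 → w ← -1.527493 + 0.09·0.290041 = -1.501390
w(1.36) ≈ -1.5014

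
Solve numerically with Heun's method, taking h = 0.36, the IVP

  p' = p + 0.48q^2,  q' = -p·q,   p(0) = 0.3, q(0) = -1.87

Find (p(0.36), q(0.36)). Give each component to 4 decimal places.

Heun on (p,q): k1 = f(s_n, state_n); k2 = f(s_n + h, state_n + h·k1); state_{n+1} = state_n + (h/2)·(k1 + k2).
0.000000: (0.300000, -1.870000)
  k1 = (1.978512, 0.561000)
  predictor → (1.012264, -1.668040)
  k2 = (2.347796, 1.688497)
  → (1.078735, -1.465090)
(p(0.36), q(0.36)) ≈ (1.0787, -1.4651)

1.0787, -1.4651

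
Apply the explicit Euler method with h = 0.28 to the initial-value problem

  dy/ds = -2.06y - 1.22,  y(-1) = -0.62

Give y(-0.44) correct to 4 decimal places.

-0.5972

Euler: y_{n+1} = y_n + h·f(s_n, y_n).
s=-1.000000, y=-0.620000: f=0.057200 → y ← -0.620000 + 0.28·0.057200 = -0.603984
s=-0.720000, y=-0.603984: f=0.024207 → y ← -0.603984 + 0.28·0.024207 = -0.597206
y(-0.44) ≈ -0.5972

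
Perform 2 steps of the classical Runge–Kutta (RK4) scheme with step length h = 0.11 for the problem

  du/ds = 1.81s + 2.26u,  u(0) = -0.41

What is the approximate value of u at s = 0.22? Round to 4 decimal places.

RK4: k1 = f(s_n, u_n); k2 = f(s_n + h/2, u_n + (h/2)·k1); k3 = f(s_n + h/2, u_n + (h/2)·k2); k4 = f(s_n + h, u_n + h·k3); u_{n+1} = u_n + (h/6)·(k1 + 2k2 + 2k3 + k4).
s=0.000000, u=-0.410000:
  k1 = f(0.000000, -0.410000) = -0.926600
  k2 = f(0.055000, -0.460963) = -0.942226
  k3 = f(0.055000, -0.461822) = -0.944169
  k4 = f(0.110000, -0.513859) = -0.962220
  u ← -0.410000 + (0.11/6)·(k1 + 2k2 + 2k3 + k4) = -0.513796
s=0.110000, u=-0.513796:
  k1 = f(0.110000, -0.513796) = -0.962079
  k2 = f(0.165000, -0.566711) = -0.982116
  k3 = f(0.165000, -0.567813) = -0.984606
  k4 = f(0.220000, -0.622103) = -1.007753
  u ← -0.513796 + (0.11/6)·(k1 + 2k2 + 2k3 + k4) = -0.622023
u(0.22) ≈ -0.6220

-0.6220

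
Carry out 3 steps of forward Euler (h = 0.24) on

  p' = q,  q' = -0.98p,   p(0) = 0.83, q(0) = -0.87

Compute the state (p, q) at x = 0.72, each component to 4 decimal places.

Euler on (p,q): p_{n+1} = p_n + h·p', q_{n+1} = q_n + h·q'.
0.000000: (0.830000, -0.870000); f=(-0.870000, -0.813400) → (0.621200, -1.065216)
0.240000: (0.621200, -1.065216); f=(-1.065216, -0.608776) → (0.365548, -1.211322)
0.480000: (0.365548, -1.211322); f=(-1.211322, -0.358237) → (0.074831, -1.297299)
(p(0.72), q(0.72)) ≈ (0.0748, -1.2973)

0.0748, -1.2973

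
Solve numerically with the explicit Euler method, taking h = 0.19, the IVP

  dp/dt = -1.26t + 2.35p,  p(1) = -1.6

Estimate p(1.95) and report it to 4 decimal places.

Euler: p_{n+1} = p_n + h·f(t_n, p_n).
t=1.000000, p=-1.600000: f=-5.020000 → p ← -1.600000 + 0.19·(-5.020000) = -2.553800
t=1.190000, p=-2.553800: f=-7.500830 → p ← -2.553800 + 0.19·(-7.500830) = -3.978958
t=1.380000, p=-3.978958: f=-11.089351 → p ← -3.978958 + 0.19·(-11.089351) = -6.085934
t=1.570000, p=-6.085934: f=-16.280146 → p ← -6.085934 + 0.19·(-16.280146) = -9.179162
t=1.760000, p=-9.179162: f=-23.788631 → p ← -9.179162 + 0.19·(-23.788631) = -13.699002
p(1.95) ≈ -13.6990

-13.6990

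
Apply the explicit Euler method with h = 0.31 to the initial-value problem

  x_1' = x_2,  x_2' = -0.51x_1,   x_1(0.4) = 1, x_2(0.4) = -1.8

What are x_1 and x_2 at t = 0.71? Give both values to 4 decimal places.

0.4420, -1.9581

Euler on (x_1,x_2): x_1_{n+1} = x_1_n + h·x_1', x_2_{n+1} = x_2_n + h·x_2'.
0.400000: (1.000000, -1.800000); f=(-1.800000, -0.510000) → (0.442000, -1.958100)
(x_1(0.71), x_2(0.71)) ≈ (0.4420, -1.9581)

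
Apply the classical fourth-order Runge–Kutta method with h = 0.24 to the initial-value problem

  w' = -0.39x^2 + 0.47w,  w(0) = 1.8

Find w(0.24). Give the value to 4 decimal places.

2.0131

RK4: k1 = f(x_n, w_n); k2 = f(x_n + h/2, w_n + (h/2)·k1); k3 = f(x_n + h/2, w_n + (h/2)·k2); k4 = f(x_n + h, w_n + h·k3); w_{n+1} = w_n + (h/6)·(k1 + 2k2 + 2k3 + k4).
x=0.000000, w=1.800000:
  k1 = f(0.000000, 1.800000) = 0.846000
  k2 = f(0.120000, 1.901520) = 0.888098
  k3 = f(0.120000, 1.906572) = 0.890473
  k4 = f(0.240000, 2.013713) = 0.923981
  w ← 1.800000 + (0.24/6)·(k1 + 2k2 + 2k3 + k4) = 2.013085
w(0.24) ≈ 2.0131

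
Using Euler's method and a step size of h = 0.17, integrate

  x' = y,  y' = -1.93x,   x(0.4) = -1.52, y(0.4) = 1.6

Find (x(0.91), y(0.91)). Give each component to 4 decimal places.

Euler on (x,y): x_{n+1} = x_n + h·x', y_{n+1} = y_n + h·y'.
0.400000: (-1.520000, 1.600000); f=(1.600000, 2.933600) → (-1.248000, 2.098712)
0.570000: (-1.248000, 2.098712); f=(2.098712, 2.408640) → (-0.891219, 2.508181)
0.740000: (-0.891219, 2.508181); f=(2.508181, 1.720053) → (-0.464828, 2.800590)
(x(0.91), y(0.91)) ≈ (-0.4648, 2.8006)

-0.4648, 2.8006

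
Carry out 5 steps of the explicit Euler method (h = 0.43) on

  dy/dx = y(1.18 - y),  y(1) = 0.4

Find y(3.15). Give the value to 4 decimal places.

1.0465

Euler: y_{n+1} = y_n + h·f(x_n, y_n).
x=1.000000, y=0.400000: f=0.312000 → y ← 0.400000 + 0.43·0.312000 = 0.534160
x=1.430000, y=0.534160: f=0.344982 → y ← 0.534160 + 0.43·0.344982 = 0.682502
x=1.860000, y=0.682502: f=0.339543 → y ← 0.682502 + 0.43·0.339543 = 0.828506
x=2.290000, y=0.828506: f=0.291215 → y ← 0.828506 + 0.43·0.291215 = 0.953728
x=2.720000, y=0.953728: f=0.215802 → y ← 0.953728 + 0.43·0.215802 = 1.046523
y(3.15) ≈ 1.0465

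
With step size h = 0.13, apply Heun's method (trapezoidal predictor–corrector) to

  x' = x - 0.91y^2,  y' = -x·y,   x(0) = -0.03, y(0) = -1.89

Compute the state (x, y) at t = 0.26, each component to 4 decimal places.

Heun on (x,y): k1 = f(t_n, state_n); k2 = f(t_n + h, state_n + h·k1); state_{n+1} = state_n + (h/2)·(k1 + k2).
0.000000: (-0.030000, -1.890000)
  k1 = (-3.280611, -0.056700)
  predictor → (-0.456479, -1.897371)
  k2 = (-3.732495, -0.866111)
  → (-0.485852, -1.949983)
0.130000: (-0.485852, -1.949983)
  k1 = (-3.946065, -0.947403)
  predictor → (-0.998840, -2.073145)
  k2 = (-4.909957, -2.070741)
  → (-1.061493, -2.146162)
(x(0.26), y(0.26)) ≈ (-1.0615, -2.1462)

-1.0615, -2.1462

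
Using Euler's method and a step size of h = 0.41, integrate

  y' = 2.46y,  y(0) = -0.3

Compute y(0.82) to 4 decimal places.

-1.2103

Euler: y_{n+1} = y_n + h·f(t_n, y_n).
t=0.000000, y=-0.300000: f=-0.738000 → y ← -0.300000 + 0.41·(-0.738000) = -0.602580
t=0.410000, y=-0.602580: f=-1.482347 → y ← -0.602580 + 0.41·(-1.482347) = -1.210342
y(0.82) ≈ -1.2103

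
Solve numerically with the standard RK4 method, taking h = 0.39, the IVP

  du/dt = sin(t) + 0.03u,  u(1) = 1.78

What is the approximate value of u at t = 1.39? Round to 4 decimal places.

RK4: k1 = f(t_n, u_n); k2 = f(t_n + h/2, u_n + (h/2)·k1); k3 = f(t_n + h/2, u_n + (h/2)·k2); k4 = f(t_n + h, u_n + h·k3); u_{n+1} = u_n + (h/6)·(k1 + 2k2 + 2k3 + k4).
t=1.000000, u=1.780000:
  k1 = f(1.000000, 1.780000) = 0.894871
  k2 = f(1.195000, 1.954500) = 0.988851
  k3 = f(1.195000, 1.972826) = 0.989400
  k4 = f(1.390000, 2.165866) = 1.048677
  u ← 1.780000 + (0.39/6)·(k1 + 2k2 + 2k3 + k4) = 2.163503
u(1.39) ≈ 2.1635

2.1635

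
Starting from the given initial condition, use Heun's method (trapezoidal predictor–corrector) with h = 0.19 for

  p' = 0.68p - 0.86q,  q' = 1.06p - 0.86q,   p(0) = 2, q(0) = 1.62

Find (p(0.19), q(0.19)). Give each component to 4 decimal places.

1.9820, 1.7462

Heun on (p,q): k1 = f(t_n, state_n); k2 = f(t_n + h, state_n + h·k1); state_{n+1} = state_n + (h/2)·(k1 + k2).
0.000000: (2.000000, 1.620000)
  k1 = (-0.033200, 0.726800)
  predictor → (1.993692, 1.758092)
  k2 = (-0.156249, 0.601354)
  → (1.982002, 1.746175)
(p(0.19), q(0.19)) ≈ (1.9820, 1.7462)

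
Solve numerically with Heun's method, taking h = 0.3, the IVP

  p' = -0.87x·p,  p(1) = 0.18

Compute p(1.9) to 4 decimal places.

Heun: k1 = f(x_n, p_n); k2 = f(x_n + h, p_n + h·k1); p_{n+1} = p_n + (h/2)·(k1 + k2).
x=1.000000, p=0.180000:
  k1 = f(1.000000, 0.180000) = -0.156600
  k2 = f(1.300000, 0.133020) = -0.150446
  p ← 0.180000 + (0.3/2)·(-0.156600 + (-0.150446)) = 0.133943
x=1.300000, p=0.133943:
  k1 = f(1.300000, 0.133943) = -0.151490
  k2 = f(1.600000, 0.088496) = -0.123187
  p ← 0.133943 + (0.3/2)·(-0.151490 + (-0.123187)) = 0.092742
x=1.600000, p=0.092742:
  k1 = f(1.600000, 0.092742) = -0.129096
  k2 = f(1.900000, 0.054013) = -0.089283
  p ← 0.092742 + (0.3/2)·(-0.129096 + (-0.089283)) = 0.059985
p(1.9) ≈ 0.0600

0.0600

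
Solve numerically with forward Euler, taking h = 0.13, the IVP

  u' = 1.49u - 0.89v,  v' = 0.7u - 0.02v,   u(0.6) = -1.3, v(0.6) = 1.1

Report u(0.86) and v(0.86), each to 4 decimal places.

Euler on (u,v): u_{n+1} = u_n + h·u', v_{n+1} = v_n + h·v'.
0.600000: (-1.300000, 1.100000); f=(-2.916000, -0.932000) → (-1.679080, 0.978840)
0.730000: (-1.679080, 0.978840); f=(-3.372997, -1.194933) → (-2.117570, 0.823499)
(u(0.86), v(0.86)) ≈ (-2.1176, 0.8235)

-2.1176, 0.8235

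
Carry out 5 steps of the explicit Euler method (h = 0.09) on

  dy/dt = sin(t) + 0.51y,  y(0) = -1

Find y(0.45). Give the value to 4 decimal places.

-1.1679

Euler: y_{n+1} = y_n + h·f(t_n, y_n).
t=0.000000, y=-1.000000: f=-0.510000 → y ← -1.000000 + 0.09·(-0.510000) = -1.045900
t=0.090000, y=-1.045900: f=-0.443530 → y ← -1.045900 + 0.09·(-0.443530) = -1.085818
t=0.180000, y=-1.085818: f=-0.374737 → y ← -1.085818 + 0.09·(-0.374737) = -1.119544
t=0.270000, y=-1.119544: f=-0.304236 → y ← -1.119544 + 0.09·(-0.304236) = -1.146925
t=0.360000, y=-1.146925: f=-0.232658 → y ← -1.146925 + 0.09·(-0.232658) = -1.167865
y(0.45) ≈ -1.1679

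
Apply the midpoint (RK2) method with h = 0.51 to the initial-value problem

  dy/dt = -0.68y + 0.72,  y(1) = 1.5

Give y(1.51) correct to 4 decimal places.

1.3735

Midpoint: k1 = f(t_n, y_n); k2 = f(t_n + h/2, y_n + (h/2)·k1); y_{n+1} = y_n + h·k2.
t=1.000000, y=1.500000:
  k1 = f(1.000000, 1.500000) = -0.300000
  k2 = f(1.255000, 1.423500) = -0.247980
  y ← 1.500000 + 0.51·(-0.247980) = 1.373530
y(1.51) ≈ 1.3735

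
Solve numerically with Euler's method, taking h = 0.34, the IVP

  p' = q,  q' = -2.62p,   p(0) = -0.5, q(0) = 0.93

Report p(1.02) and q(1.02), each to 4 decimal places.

0.8071, 1.2863

Euler on (p,q): p_{n+1} = p_n + h·p', q_{n+1} = q_n + h·q'.
0.000000: (-0.500000, 0.930000); f=(0.930000, 1.310000) → (-0.183800, 1.375400)
0.340000: (-0.183800, 1.375400); f=(1.375400, 0.481556) → (0.283836, 1.539129)
0.680000: (0.283836, 1.539129); f=(1.539129, -0.743650) → (0.807140, 1.286288)
(p(1.02), q(1.02)) ≈ (0.8071, 1.2863)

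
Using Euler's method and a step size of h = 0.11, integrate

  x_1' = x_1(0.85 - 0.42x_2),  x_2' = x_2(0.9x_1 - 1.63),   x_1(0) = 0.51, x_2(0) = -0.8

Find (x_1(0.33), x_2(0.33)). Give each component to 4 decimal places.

Euler on (x_1,x_2): x_1_{n+1} = x_1_n + h·x_1', x_2_{n+1} = x_2_n + h·x_2'.
0.000000: (0.510000, -0.800000); f=(0.604860, 0.936800) → (0.576535, -0.696952)
0.110000: (0.576535, -0.696952); f=(0.658818, 0.774397) → (0.649005, -0.611768)
0.220000: (0.649005, -0.611768); f=(0.718411, 0.639846) → (0.728030, -0.541385)
(x_1(0.33), x_2(0.33)) ≈ (0.7280, -0.5414)

0.7280, -0.5414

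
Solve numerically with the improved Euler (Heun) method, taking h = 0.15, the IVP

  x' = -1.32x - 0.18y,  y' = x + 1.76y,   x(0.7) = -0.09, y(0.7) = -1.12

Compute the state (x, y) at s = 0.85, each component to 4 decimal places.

-0.0425, -1.4664

Heun on (x,y): k1 = f(s_n, state_n); k2 = f(s_n + h, state_n + h·k1); state_{n+1} = state_n + (h/2)·(k1 + k2).
0.700000: (-0.090000, -1.120000)
  k1 = (0.320400, -2.061200)
  predictor → (-0.041940, -1.429180)
  k2 = (0.312613, -2.557297)
  → (-0.042524, -1.466387)
(x(0.85), y(0.85)) ≈ (-0.0425, -1.4664)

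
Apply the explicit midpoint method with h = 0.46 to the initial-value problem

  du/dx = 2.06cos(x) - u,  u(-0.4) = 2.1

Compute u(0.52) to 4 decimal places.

Midpoint: k1 = f(x_n, u_n); k2 = f(x_n + h/2, u_n + (h/2)·k1); u_{n+1} = u_n + h·k2.
x=-0.400000, u=2.100000:
  k1 = f(-0.400000, 2.100000) = -0.202614
  k2 = f(-0.170000, 2.053399) = -0.023094
  u ← 2.100000 + 0.46·(-0.023094) = 2.089377
x=0.060000, u=2.089377:
  k1 = f(0.060000, 2.089377) = -0.033084
  k2 = f(0.290000, 2.081767) = -0.107785
  u ← 2.089377 + 0.46·(-0.107785) = 2.039796
u(0.52) ≈ 2.0398

2.0398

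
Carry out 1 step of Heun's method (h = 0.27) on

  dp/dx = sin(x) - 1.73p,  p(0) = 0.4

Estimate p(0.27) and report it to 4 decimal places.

Heun: k1 = f(x_n, p_n); k2 = f(x_n + h, p_n + h·k1); p_{n+1} = p_n + (h/2)·(k1 + k2).
x=0.000000, p=0.400000:
  k1 = f(0.000000, 0.400000) = -0.692000
  k2 = f(0.270000, 0.213160) = -0.102035
  p ← 0.400000 + (0.27/2)·(-0.692000 + (-0.102035)) = 0.292805
p(0.27) ≈ 0.2928

0.2928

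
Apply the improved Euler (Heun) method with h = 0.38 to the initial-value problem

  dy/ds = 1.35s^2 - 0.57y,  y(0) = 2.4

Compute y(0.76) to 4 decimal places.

Heun: k1 = f(s_n, y_n); k2 = f(s_n + h, y_n + h·k1); y_{n+1} = y_n + (h/2)·(k1 + k2).
s=0.000000, y=2.400000:
  k1 = f(0.000000, 2.400000) = -1.368000
  k2 = f(0.380000, 1.880160) = -0.876751
  y ← 2.400000 + (0.38/2)·(-1.368000 + (-0.876751)) = 1.973497
s=0.380000, y=1.973497:
  k1 = f(0.380000, 1.973497) = -0.929953
  k2 = f(0.760000, 1.620115) = -0.143706
  y ← 1.973497 + (0.38/2)·(-0.929953 + (-0.143706)) = 1.769502
y(0.76) ≈ 1.7695

1.7695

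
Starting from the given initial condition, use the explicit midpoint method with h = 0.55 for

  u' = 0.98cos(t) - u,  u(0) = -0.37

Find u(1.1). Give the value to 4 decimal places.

0.3284

Midpoint: k1 = f(t_n, u_n); k2 = f(t_n + h/2, u_n + (h/2)·k1); u_{n+1} = u_n + h·k2.
t=0.000000, u=-0.370000:
  k1 = f(0.000000, -0.370000) = 1.350000
  k2 = f(0.275000, 0.001250) = 0.941927
  u ← -0.370000 + 0.55·0.941927 = 0.148060
t=0.550000, u=0.148060:
  k1 = f(0.550000, 0.148060) = 0.687414
  k2 = f(0.825000, 0.337099) = 0.327887
  u ← 0.148060 + 0.55·0.327887 = 0.328398
u(1.1) ≈ 0.3284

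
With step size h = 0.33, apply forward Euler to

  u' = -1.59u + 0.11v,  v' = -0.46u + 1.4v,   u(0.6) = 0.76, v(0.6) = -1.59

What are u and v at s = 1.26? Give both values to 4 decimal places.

0.0557, -3.6133

Euler on (u,v): u_{n+1} = u_n + h·u', v_{n+1} = v_n + h·v'.
0.600000: (0.760000, -1.590000); f=(-1.383300, -2.575600) → (0.303511, -2.439948)
0.930000: (0.303511, -2.439948); f=(-0.750977, -3.555542) → (0.055689, -3.613277)
(u(1.26), v(1.26)) ≈ (0.0557, -3.6133)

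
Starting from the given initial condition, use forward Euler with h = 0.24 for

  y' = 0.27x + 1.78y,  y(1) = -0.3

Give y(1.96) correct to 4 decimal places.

Euler: y_{n+1} = y_n + h·f(x_n, y_n).
x=1.000000, y=-0.300000: f=-0.264000 → y ← -0.300000 + 0.24·(-0.264000) = -0.363360
x=1.240000, y=-0.363360: f=-0.311981 → y ← -0.363360 + 0.24·(-0.311981) = -0.438235
x=1.480000, y=-0.438235: f=-0.380459 → y ← -0.438235 + 0.24·(-0.380459) = -0.529546
x=1.720000, y=-0.529546: f=-0.478191 → y ← -0.529546 + 0.24·(-0.478191) = -0.644311
y(1.96) ≈ -0.6443

-0.6443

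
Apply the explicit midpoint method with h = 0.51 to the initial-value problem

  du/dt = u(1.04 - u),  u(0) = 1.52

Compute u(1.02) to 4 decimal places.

Midpoint: k1 = f(t_n, u_n); k2 = f(t_n + h/2, u_n + (h/2)·k1); u_{n+1} = u_n + h·k2.
t=0.000000, u=1.520000:
  k1 = f(0.000000, 1.520000) = -0.729600
  k2 = f(0.255000, 1.333952) = -0.392118
  u ← 1.520000 + 0.51·(-0.392118) = 1.320020
t=0.510000, u=1.320020:
  k1 = f(0.510000, 1.320020) = -0.369632
  k2 = f(0.765000, 1.225764) = -0.227703
  u ← 1.320020 + 0.51·(-0.227703) = 1.203892
u(1.02) ≈ 1.2039

1.2039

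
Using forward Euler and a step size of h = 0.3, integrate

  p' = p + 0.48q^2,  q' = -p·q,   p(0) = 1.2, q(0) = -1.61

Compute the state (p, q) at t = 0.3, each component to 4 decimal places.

Euler on (p,q): p_{n+1} = p_n + h·p', q_{n+1} = q_n + h·q'.
0.000000: (1.200000, -1.610000); f=(2.444208, 1.932000) → (1.933262, -1.030400)
(p(0.3), q(0.3)) ≈ (1.9333, -1.0304)

1.9333, -1.0304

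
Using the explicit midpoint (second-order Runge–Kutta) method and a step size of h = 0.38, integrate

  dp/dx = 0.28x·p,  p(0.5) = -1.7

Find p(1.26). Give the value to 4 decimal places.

-2.0460

Midpoint: k1 = f(x_n, p_n); k2 = f(x_n + h/2, p_n + (h/2)·k1); p_{n+1} = p_n + h·k2.
x=0.500000, p=-1.700000:
  k1 = f(0.500000, -1.700000) = -0.238000
  k2 = f(0.690000, -1.745220) = -0.337177
  p ← -1.700000 + 0.38·(-0.337177) = -1.828127
x=0.880000, p=-1.828127:
  k1 = f(0.880000, -1.828127) = -0.450451
  k2 = f(1.070000, -1.913713) = -0.573348
  p ← -1.828127 + 0.38·(-0.573348) = -2.045999
p(1.26) ≈ -2.0460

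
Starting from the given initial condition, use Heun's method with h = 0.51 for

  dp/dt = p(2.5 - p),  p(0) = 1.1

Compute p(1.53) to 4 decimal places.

Heun: k1 = f(t_n, p_n); k2 = f(t_n + h, p_n + h·k1); p_{n+1} = p_n + (h/2)·(k1 + k2).
t=0.000000, p=1.100000:
  k1 = f(0.000000, 1.100000) = 1.540000
  k2 = f(0.510000, 1.885400) = 1.158767
  p ← 1.100000 + (0.51/2)·(1.540000 + 1.158767) = 1.788186
t=0.510000, p=1.788186:
  k1 = f(0.510000, 1.788186) = 1.272856
  k2 = f(1.020000, 2.437342) = 0.152718
  p ← 1.788186 + (0.51/2)·(1.272856 + 0.152718) = 2.151707
t=1.020000, p=2.151707:
  k1 = f(1.020000, 2.151707) = 0.749424
  k2 = f(1.530000, 2.533913) = -0.085934
  p ← 2.151707 + (0.51/2)·(0.749424 + (-0.085934)) = 2.320897
p(1.53) ≈ 2.3209

2.3209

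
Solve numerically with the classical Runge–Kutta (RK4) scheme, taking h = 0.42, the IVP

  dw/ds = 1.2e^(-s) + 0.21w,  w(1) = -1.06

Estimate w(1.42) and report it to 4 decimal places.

RK4: k1 = f(s_n, w_n); k2 = f(s_n + h/2, w_n + (h/2)·k1); k3 = f(s_n + h/2, w_n + (h/2)·k2); k4 = f(s_n + h, w_n + h·k3); w_{n+1} = w_n + (h/6)·(k1 + 2k2 + 2k3 + k4).
s=1.000000, w=-1.060000:
  k1 = f(1.000000, -1.060000) = 0.218855
  k2 = f(1.210000, -1.014040) = 0.144888
  k3 = f(1.210000, -1.029573) = 0.141626
  k4 = f(1.420000, -1.000517) = 0.079948
  w ← -1.060000 + (0.42/6)·(k1 + 2k2 + 2k3 + k4) = -0.998972
w(1.42) ≈ -0.9990

-0.9990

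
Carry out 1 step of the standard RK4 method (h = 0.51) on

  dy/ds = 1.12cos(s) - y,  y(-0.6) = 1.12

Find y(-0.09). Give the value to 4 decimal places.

1.0924

RK4: k1 = f(s_n, y_n); k2 = f(s_n + h/2, y_n + (h/2)·k1); k3 = f(s_n + h/2, y_n + (h/2)·k2); k4 = f(s_n + h, y_n + h·k3); y_{n+1} = y_n + (h/6)·(k1 + 2k2 + 2k3 + k4).
s=-0.600000, y=1.120000:
  k1 = f(-0.600000, 1.120000) = -0.195624
  k2 = f(-0.345000, 1.070116) = -0.016111
  k3 = f(-0.345000, 1.115892) = -0.061887
  k4 = f(-0.090000, 1.088438) = 0.027029
  y ← 1.120000 + (0.51/6)·(k1 + 2k2 + 2k3 + k4) = 1.092410
y(-0.09) ≈ 1.0924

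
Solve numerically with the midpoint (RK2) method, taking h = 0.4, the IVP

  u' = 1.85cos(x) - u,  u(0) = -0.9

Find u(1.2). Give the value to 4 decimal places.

0.6033

Midpoint: k1 = f(x_n, u_n); k2 = f(x_n + h/2, u_n + (h/2)·k1); u_{n+1} = u_n + h·k2.
x=0.000000, u=-0.900000:
  k1 = f(0.000000, -0.900000) = 2.750000
  k2 = f(0.200000, -0.350000) = 2.163123
  u ← -0.900000 + 0.4·2.163123 = -0.034751
x=0.400000, u=-0.034751:
  k1 = f(0.400000, -0.034751) = 1.738714
  k2 = f(0.600000, 0.312992) = 1.213879
  u ← -0.034751 + 0.4·1.213879 = 0.450801
x=0.800000, u=0.450801:
  k1 = f(0.800000, 0.450801) = 0.838107
  k2 = f(1.000000, 0.618422) = 0.381137
  u ← 0.450801 + 0.4·0.381137 = 0.603256
u(1.2) ≈ 0.6033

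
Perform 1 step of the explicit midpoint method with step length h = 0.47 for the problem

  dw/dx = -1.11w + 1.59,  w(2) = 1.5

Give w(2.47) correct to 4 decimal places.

Midpoint: k1 = f(x_n, w_n); k2 = f(x_n + h/2, w_n + (h/2)·k1); w_{n+1} = w_n + h·k2.
x=2.000000, w=1.500000:
  k1 = f(2.000000, 1.500000) = -0.075000
  k2 = f(2.235000, 1.482375) = -0.055436
  w ← 1.500000 + 0.47·(-0.055436) = 1.473945
w(2.47) ≈ 1.4739

1.4739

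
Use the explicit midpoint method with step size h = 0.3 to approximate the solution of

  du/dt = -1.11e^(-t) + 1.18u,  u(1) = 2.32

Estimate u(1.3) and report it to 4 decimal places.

Midpoint: k1 = f(t_n, u_n); k2 = f(t_n + h/2, u_n + (h/2)·k1); u_{n+1} = u_n + h·k2.
t=1.000000, u=2.320000:
  k1 = f(1.000000, 2.320000) = 2.329254
  k2 = f(1.150000, 2.669388) = 2.798411
  u ← 2.320000 + 0.3·2.798411 = 3.159523
u(1.3) ≈ 3.1595

3.1595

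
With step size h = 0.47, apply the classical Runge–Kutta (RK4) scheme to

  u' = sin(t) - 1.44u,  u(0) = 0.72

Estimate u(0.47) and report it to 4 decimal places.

RK4: k1 = f(t_n, u_n); k2 = f(t_n + h/2, u_n + (h/2)·k1); k3 = f(t_n + h/2, u_n + (h/2)·k2); k4 = f(t_n + h, u_n + h·k3); u_{n+1} = u_n + (h/6)·(k1 + 2k2 + 2k3 + k4).
t=0.000000, u=0.720000:
  k1 = f(0.000000, 0.720000) = -1.036800
  k2 = f(0.235000, 0.476352) = -0.453104
  k3 = f(0.235000, 0.613521) = -0.650627
  k4 = f(0.470000, 0.414205) = -0.143570
  u ← 0.720000 + (0.47/6)·(k1 + 2k2 + 2k3 + k4) = 0.454620
u(0.47) ≈ 0.4546

0.4546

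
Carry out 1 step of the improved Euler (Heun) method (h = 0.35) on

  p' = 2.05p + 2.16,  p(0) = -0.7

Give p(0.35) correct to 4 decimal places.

Heun: k1 = f(t_n, p_n); k2 = f(t_n + h, p_n + h·k1); p_{n+1} = p_n + (h/2)·(k1 + k2).
t=0.000000, p=-0.700000:
  k1 = f(0.000000, -0.700000) = 0.725000
  k2 = f(0.350000, -0.446250) = 1.245188
  p ← -0.700000 + (0.35/2)·(0.725000 + 1.245188) = -0.355217
p(0.35) ≈ -0.3552

-0.3552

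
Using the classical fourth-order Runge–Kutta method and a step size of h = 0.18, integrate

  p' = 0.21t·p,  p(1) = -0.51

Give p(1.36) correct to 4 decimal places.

-0.5576

RK4: k1 = f(t_n, p_n); k2 = f(t_n + h/2, p_n + (h/2)·k1); k3 = f(t_n + h/2, p_n + (h/2)·k2); k4 = f(t_n + h, p_n + h·k3); p_{n+1} = p_n + (h/6)·(k1 + 2k2 + 2k3 + k4).
t=1.000000, p=-0.510000:
  k1 = f(1.000000, -0.510000) = -0.107100
  k2 = f(1.090000, -0.519639) = -0.118945
  k3 = f(1.090000, -0.520705) = -0.119189
  k4 = f(1.180000, -0.531454) = -0.131694
  p ← -0.510000 + (0.18/6)·(k1 + 2k2 + 2k3 + k4) = -0.531452
t=1.180000, p=-0.531452:
  k1 = f(1.180000, -0.531452) = -0.131694
  k2 = f(1.270000, -0.543304) = -0.144899
  k3 = f(1.270000, -0.544493) = -0.145216
  k4 = f(1.360000, -0.557591) = -0.159248
  p ← -0.531452 + (0.18/6)·(k1 + 2k2 + 2k3 + k4) = -0.557587
p(1.36) ≈ -0.5576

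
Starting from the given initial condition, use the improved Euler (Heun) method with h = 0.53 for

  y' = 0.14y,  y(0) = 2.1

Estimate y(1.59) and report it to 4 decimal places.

2.6231

Heun: k1 = f(t_n, y_n); k2 = f(t_n + h, y_n + h·k1); y_{n+1} = y_n + (h/2)·(k1 + k2).
t=0.000000, y=2.100000:
  k1 = f(0.000000, 2.100000) = 0.294000
  k2 = f(0.530000, 2.255820) = 0.315815
  y ← 2.100000 + (0.53/2)·(0.294000 + 0.315815) = 2.261601
t=0.530000, y=2.261601:
  k1 = f(0.530000, 2.261601) = 0.316624
  k2 = f(1.060000, 2.429412) = 0.340118
  y ← 2.261601 + (0.53/2)·(0.316624 + 0.340118) = 2.435637
t=1.060000, y=2.435637:
  k1 = f(1.060000, 2.435637) = 0.340989
  k2 = f(1.590000, 2.616362) = 0.366291
  y ← 2.435637 + (0.53/2)·(0.340989 + 0.366291) = 2.623067
y(1.59) ≈ 2.6231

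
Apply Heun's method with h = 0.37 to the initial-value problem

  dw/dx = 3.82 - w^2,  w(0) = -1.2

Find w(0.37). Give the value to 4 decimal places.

Heun: k1 = f(x_n, w_n); k2 = f(x_n + h, w_n + h·k1); w_{n+1} = w_n + (h/2)·(k1 + k2).
x=0.000000, w=-1.200000:
  k1 = f(0.000000, -1.200000) = 2.380000
  k2 = f(0.370000, -0.319400) = 3.717984
  w ← -1.200000 + (0.37/2)·(2.380000 + 3.717984) = -0.071873
w(0.37) ≈ -0.0719

-0.0719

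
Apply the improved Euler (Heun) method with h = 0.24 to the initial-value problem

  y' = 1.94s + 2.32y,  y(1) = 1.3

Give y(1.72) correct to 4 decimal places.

10.7248

Heun: k1 = f(s_n, y_n); k2 = f(s_n + h, y_n + h·k1); y_{n+1} = y_n + (h/2)·(k1 + k2).
s=1.000000, y=1.300000:
  k1 = f(1.000000, 1.300000) = 4.956000
  k2 = f(1.240000, 2.489440) = 8.181101
  y ← 1.300000 + (0.24/2)·(4.956000 + 8.181101) = 2.876452
s=1.240000, y=2.876452:
  k1 = f(1.240000, 2.876452) = 9.078969
  k2 = f(1.480000, 5.055405) = 14.599739
  y ← 2.876452 + (0.24/2)·(9.078969 + 14.599739) = 5.717897
s=1.480000, y=5.717897:
  k1 = f(1.480000, 5.717897) = 16.136721
  k2 = f(1.720000, 9.590710) = 25.587247
  y ← 5.717897 + (0.24/2)·(16.136721 + 25.587247) = 10.724773
y(1.72) ≈ 10.7248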